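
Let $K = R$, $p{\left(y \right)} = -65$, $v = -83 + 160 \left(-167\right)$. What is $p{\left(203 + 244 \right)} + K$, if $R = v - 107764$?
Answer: $-134632$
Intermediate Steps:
$v = -26803$ ($v = -83 - 26720 = -26803$)
$R = -134567$ ($R = -26803 - 107764 = -134567$)
$K = -134567$
$p{\left(203 + 244 \right)} + K = -65 - 134567 = -134632$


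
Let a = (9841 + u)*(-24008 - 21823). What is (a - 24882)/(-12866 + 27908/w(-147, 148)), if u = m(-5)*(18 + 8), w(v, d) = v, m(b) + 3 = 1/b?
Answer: 328717441143/9596050 ≈ 34256.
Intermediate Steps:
m(b) = -3 + 1/b
u = -416/5 (u = (-3 + 1/(-5))*(18 + 8) = (-3 - ⅕)*26 = -16/5*26 = -416/5 ≈ -83.200)
a = -2236048659/5 (a = (9841 - 416/5)*(-24008 - 21823) = (48789/5)*(-45831) = -2236048659/5 ≈ -4.4721e+8)
(a - 24882)/(-12866 + 27908/w(-147, 148)) = (-2236048659/5 - 24882)/(-12866 + 27908/(-147)) = -2236173069/(5*(-12866 + 27908*(-1/147))) = -2236173069/(5*(-12866 - 27908/147)) = -2236173069/(5*(-1919210/147)) = -2236173069/5*(-147/1919210) = 328717441143/9596050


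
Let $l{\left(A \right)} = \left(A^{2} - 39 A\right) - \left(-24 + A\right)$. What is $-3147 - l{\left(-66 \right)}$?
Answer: $-10167$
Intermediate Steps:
$l{\left(A \right)} = 24 + A^{2} - 40 A$
$-3147 - l{\left(-66 \right)} = -3147 - \left(24 + \left(-66\right)^{2} - -2640\right) = -3147 - \left(24 + 4356 + 2640\right) = -3147 - 7020 = -10167$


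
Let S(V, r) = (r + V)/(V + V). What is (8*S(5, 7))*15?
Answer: 144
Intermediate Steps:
S(V, r) = (V + r)/(2*V) (S(V, r) = (V + r)/((2*V)) = (V + r)*(1/(2*V)) = (V + r)/(2*V))
(8*S(5, 7))*15 = (8*((½)*(5 + 7)/5))*15 = (8*((½)*(⅕)*12))*15 = (8*(6/5))*15 = (48/5)*15 = 144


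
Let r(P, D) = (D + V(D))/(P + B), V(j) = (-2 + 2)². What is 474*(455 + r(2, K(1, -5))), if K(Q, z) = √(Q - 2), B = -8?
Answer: 215670 - 79*I ≈ 2.1567e+5 - 79.0*I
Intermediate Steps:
K(Q, z) = √(-2 + Q)
V(j) = 0 (V(j) = 0² = 0)
r(P, D) = D/(-8 + P) (r(P, D) = (D + 0)/(P - 8) = D/(-8 + P))
474*(455 + r(2, K(1, -5))) = 474*(455 + √(-2 + 1)/(-8 + 2)) = 474*(455 + √(-1)/(-6)) = 474*(455 + I*(-⅙)) = 474*(455 - I/6) = 215670 - 79*I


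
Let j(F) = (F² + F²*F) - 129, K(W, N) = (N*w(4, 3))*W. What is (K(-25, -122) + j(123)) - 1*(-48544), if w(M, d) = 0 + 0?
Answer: 1924411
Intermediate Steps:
w(M, d) = 0
K(W, N) = 0 (K(W, N) = (N*0)*W = 0*W = 0)
j(F) = -129 + F² + F³ (j(F) = (F² + F³) - 129 = -129 + F² + F³)
(K(-25, -122) + j(123)) - 1*(-48544) = (0 + (-129 + 123² + 123³)) - 1*(-48544) = (0 + (-129 + 15129 + 1860867)) + 48544 = (0 + 1875867) + 48544 = 1875867 + 48544 = 1924411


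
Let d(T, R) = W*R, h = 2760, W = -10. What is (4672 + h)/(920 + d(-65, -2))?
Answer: 1858/235 ≈ 7.9064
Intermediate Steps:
d(T, R) = -10*R
(4672 + h)/(920 + d(-65, -2)) = (4672 + 2760)/(920 - 10*(-2)) = 7432/(920 + 20) = 7432/940 = 7432*(1/940) = 1858/235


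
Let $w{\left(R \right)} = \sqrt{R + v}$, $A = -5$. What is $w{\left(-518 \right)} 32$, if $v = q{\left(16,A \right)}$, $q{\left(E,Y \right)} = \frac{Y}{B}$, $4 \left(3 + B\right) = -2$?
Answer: $\frac{128 i \sqrt{1582}}{7} \approx 727.3 i$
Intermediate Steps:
$B = - \frac{7}{2}$ ($B = -3 + \frac{1}{4} \left(-2\right) = -3 - \frac{1}{2} = - \frac{7}{2} \approx -3.5$)
$q{\left(E,Y \right)} = - \frac{2 Y}{7}$ ($q{\left(E,Y \right)} = \frac{Y}{- \frac{7}{2}} = Y \left(- \frac{2}{7}\right) = - \frac{2 Y}{7}$)
$v = \frac{10}{7}$ ($v = \left(- \frac{2}{7}\right) \left(-5\right) = \frac{10}{7} \approx 1.4286$)
$w{\left(R \right)} = \sqrt{\frac{10}{7} + R}$ ($w{\left(R \right)} = \sqrt{R + \frac{10}{7}} = \sqrt{\frac{10}{7} + R}$)
$w{\left(-518 \right)} 32 = \frac{\sqrt{70 + 49 \left(-518\right)}}{7} \cdot 32 = \frac{\sqrt{70 - 25382}}{7} \cdot 32 = \frac{\sqrt{-25312}}{7} \cdot 32 = \frac{4 i \sqrt{1582}}{7} \cdot 32 = \frac{128 i \sqrt{1582}}{7}$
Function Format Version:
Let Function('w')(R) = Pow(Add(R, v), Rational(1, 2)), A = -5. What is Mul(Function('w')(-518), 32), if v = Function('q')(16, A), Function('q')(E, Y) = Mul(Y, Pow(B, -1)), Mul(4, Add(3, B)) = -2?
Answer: Mul(Rational(128, 7), I, Pow(1582, Rational(1, 2))) ≈ Mul(727.30, I)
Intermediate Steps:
B = Rational(-7, 2) (B = Add(-3, Mul(Rational(1, 4), -2)) = Add(-3, Rational(-1, 2)) = Rational(-7, 2) ≈ -3.5000)
Function('q')(E, Y) = Mul(Rational(-2, 7), Y) (Function('q')(E, Y) = Mul(Y, Pow(Rational(-7, 2), -1)) = Mul(Y, Rational(-2, 7)) = Mul(Rational(-2, 7), Y))
v = Rational(10, 7) (v = Mul(Rational(-2, 7), -5) = Rational(10, 7) ≈ 1.4286)
Function('w')(R) = Pow(Add(Rational(10, 7), R), Rational(1, 2)) (Function('w')(R) = Pow(Add(R, Rational(10, 7)), Rational(1, 2)) = Pow(Add(Rational(10, 7), R), Rational(1, 2)))
Mul(Function('w')(-518), 32) = Mul(Mul(Rational(1, 7), Pow(Add(70, Mul(49, -518)), Rational(1, 2))), 32) = Mul(Mul(Rational(1, 7), Pow(Add(70, -25382), Rational(1, 2))), 32) = Mul(Mul(Rational(1, 7), Pow(-25312, Rational(1, 2))), 32) = Mul(Mul(Rational(1, 7), Mul(4, I, Pow(1582, Rational(1, 2)))), 32) = Mul(Mul(Rational(4, 7), I, Pow(1582, Rational(1, 2))), 32) = Mul(Rational(128, 7), I, Pow(1582, Rational(1, 2)))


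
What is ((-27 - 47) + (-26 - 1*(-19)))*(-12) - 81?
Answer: 891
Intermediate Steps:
((-27 - 47) + (-26 - 1*(-19)))*(-12) - 81 = (-74 + (-26 + 19))*(-12) - 81 = (-74 - 7)*(-12) - 81 = -81*(-12) - 81 = 972 - 81 = 891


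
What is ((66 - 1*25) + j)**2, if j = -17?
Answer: 576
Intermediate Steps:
((66 - 1*25) + j)**2 = ((66 - 1*25) - 17)**2 = ((66 - 25) - 17)**2 = (41 - 17)**2 = 24**2 = 576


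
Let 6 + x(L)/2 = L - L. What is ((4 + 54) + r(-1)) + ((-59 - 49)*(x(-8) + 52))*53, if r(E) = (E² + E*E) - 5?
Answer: -228905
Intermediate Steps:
r(E) = -5 + 2*E² (r(E) = (E² + E²) - 5 = 2*E² - 5 = -5 + 2*E²)
x(L) = -12 (x(L) = -12 + 2*(L - L) = -12 + 2*0 = -12 + 0 = -12)
((4 + 54) + r(-1)) + ((-59 - 49)*(x(-8) + 52))*53 = ((4 + 54) + (-5 + 2*(-1)²)) + ((-59 - 49)*(-12 + 52))*53 = (58 + (-5 + 2*1)) - 108*40*53 = (58 + (-5 + 2)) - 4320*53 = (58 - 3) - 228960 = 55 - 228960 = -228905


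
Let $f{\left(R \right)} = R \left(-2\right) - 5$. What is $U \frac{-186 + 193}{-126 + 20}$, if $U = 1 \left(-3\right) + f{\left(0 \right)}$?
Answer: $\frac{28}{53} \approx 0.5283$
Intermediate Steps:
$f{\left(R \right)} = -5 - 2 R$ ($f{\left(R \right)} = - 2 R - 5 = -5 - 2 R$)
$U = -8$ ($U = 1 \left(-3\right) - 5 = -3 + \left(-5 + 0\right) = -3 - 5 = -8$)
$U \frac{-186 + 193}{-126 + 20} = - 8 \frac{-186 + 193}{-126 + 20} = - 8 \frac{7}{-106} = - 8 \cdot 7 \left(- \frac{1}{106}\right) = \left(-8\right) \left(- \frac{7}{106}\right) = \frac{28}{53}$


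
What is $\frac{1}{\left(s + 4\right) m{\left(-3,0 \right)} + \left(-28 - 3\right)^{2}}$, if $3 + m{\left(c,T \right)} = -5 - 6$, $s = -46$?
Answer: $\frac{1}{1549} \approx 0.00064558$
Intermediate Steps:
$m{\left(c,T \right)} = -14$ ($m{\left(c,T \right)} = -3 - 11 = -14$)
$\frac{1}{\left(s + 4\right) m{\left(-3,0 \right)} + \left(-28 - 3\right)^{2}} = \frac{1}{\left(-46 + 4\right) \left(-14\right) + \left(-28 - 3\right)^{2}} = \frac{1}{\left(-42\right) \left(-14\right) + \left(-31\right)^{2}} = \frac{1}{588 + 961} = \frac{1}{1549}$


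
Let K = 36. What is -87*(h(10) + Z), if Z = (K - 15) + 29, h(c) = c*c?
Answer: -13050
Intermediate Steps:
h(c) = c²
Z = 50 (Z = (36 - 15) + 29 = 21 + 29 = 50)
-87*(h(10) + Z) = -87*(10² + 50) = -87*(100 + 50) = -87*150 = -13050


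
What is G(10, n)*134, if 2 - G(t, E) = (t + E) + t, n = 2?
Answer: -2680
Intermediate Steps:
G(t, E) = 2 - E - 2*t (G(t, E) = 2 - ((t + E) + t) = 2 - ((E + t) + t) = 2 - (E + 2*t) = 2 + (-E - 2*t) = 2 - E - 2*t)
G(10, n)*134 = (2 - 1*2 - 2*10)*134 = (2 - 2 - 20)*134 = -20*134 = -2680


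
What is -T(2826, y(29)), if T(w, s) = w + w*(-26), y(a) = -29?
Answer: 70650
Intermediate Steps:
T(w, s) = -25*w (T(w, s) = w - 26*w = -25*w)
-T(2826, y(29)) = -(-25)*2826 = -1*(-70650) = 70650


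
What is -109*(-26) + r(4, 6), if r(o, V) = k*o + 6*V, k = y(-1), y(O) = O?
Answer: 2866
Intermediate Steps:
k = -1
r(o, V) = -o + 6*V
-109*(-26) + r(4, 6) = -109*(-26) + (-1*4 + 6*6) = 2834 + (-4 + 36) = 2834 + 32 = 2866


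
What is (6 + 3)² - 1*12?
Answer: 69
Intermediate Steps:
(6 + 3)² - 1*12 = 9² - 12 = 81 - 12 = 69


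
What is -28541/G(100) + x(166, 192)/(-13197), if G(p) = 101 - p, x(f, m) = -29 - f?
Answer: -125551794/4399 ≈ -28541.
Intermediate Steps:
-28541/G(100) + x(166, 192)/(-13197) = -28541/(101 - 1*100) + (-29 - 1*166)/(-13197) = -28541/(101 - 100) + (-29 - 166)*(-1/13197) = -28541/1 - 195*(-1/13197) = -28541*1 + 65/4399 = -28541 + 65/4399 = -125551794/4399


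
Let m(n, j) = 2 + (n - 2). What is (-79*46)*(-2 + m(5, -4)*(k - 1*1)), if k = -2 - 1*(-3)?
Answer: 7268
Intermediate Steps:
m(n, j) = n (m(n, j) = 2 + (-2 + n) = n)
k = 1 (k = -2 + 3 = 1)
(-79*46)*(-2 + m(5, -4)*(k - 1*1)) = (-79*46)*(-2 + 5*(1 - 1*1)) = -3634*(-2 + 5*(1 - 1)) = -3634*(-2 + 5*0) = -3634*(-2 + 0) = -3634*(-2) = 7268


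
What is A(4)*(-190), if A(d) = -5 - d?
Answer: 1710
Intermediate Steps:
A(4)*(-190) = (-5 - 1*4)*(-190) = (-5 - 4)*(-190) = -9*(-190) = 1710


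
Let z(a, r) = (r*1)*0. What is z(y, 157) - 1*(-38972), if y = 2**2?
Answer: 38972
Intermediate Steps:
y = 4
z(a, r) = 0 (z(a, r) = r*0 = 0)
z(y, 157) - 1*(-38972) = 0 - 1*(-38972) = 0 + 38972 = 38972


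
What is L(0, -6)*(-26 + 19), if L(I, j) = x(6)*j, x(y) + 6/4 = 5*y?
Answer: 1197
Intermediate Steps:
x(y) = -3/2 + 5*y
L(I, j) = 57*j/2 (L(I, j) = (-3/2 + 5*6)*j = (-3/2 + 30)*j = 57*j/2)
L(0, -6)*(-26 + 19) = ((57/2)*(-6))*(-26 + 19) = -171*(-7) = 1197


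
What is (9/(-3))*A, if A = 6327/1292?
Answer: -999/68 ≈ -14.691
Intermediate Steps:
A = 333/68 (A = 6327*(1/1292) = 333/68 ≈ 4.8971)
(9/(-3))*A = (9/(-3))*(333/68) = (9*(-⅓))*(333/68) = -3*333/68 = -999/68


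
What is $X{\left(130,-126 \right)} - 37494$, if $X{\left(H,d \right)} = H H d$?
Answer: $-2166894$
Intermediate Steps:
$X{\left(H,d \right)} = d H^{2}$ ($X{\left(H,d \right)} = H^{2} d = d H^{2}$)
$X{\left(130,-126 \right)} - 37494 = - 126 \cdot 130^{2} - 37494 = \left(-126\right) 16900 - 37494 = -2129400 - 37494 = -2166894$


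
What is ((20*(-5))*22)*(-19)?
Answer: 41800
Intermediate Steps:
((20*(-5))*22)*(-19) = -100*22*(-19) = -2200*(-19) = 41800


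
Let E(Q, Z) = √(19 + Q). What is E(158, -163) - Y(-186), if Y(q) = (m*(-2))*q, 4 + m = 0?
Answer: 1488 + √177 ≈ 1501.3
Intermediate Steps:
m = -4 (m = -4 + 0 = -4)
Y(q) = 8*q (Y(q) = (-4*(-2))*q = 8*q)
E(158, -163) - Y(-186) = √(19 + 158) - 8*(-186) = √177 - 1*(-1488) = √177 + 1488 = 1488 + √177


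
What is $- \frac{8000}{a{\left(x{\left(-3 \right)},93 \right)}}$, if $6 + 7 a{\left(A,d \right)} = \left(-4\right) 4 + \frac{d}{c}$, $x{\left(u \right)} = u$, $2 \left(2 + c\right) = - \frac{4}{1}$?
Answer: $\frac{224000}{181} \approx 1237.6$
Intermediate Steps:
$c = -4$ ($c = -2 + \frac{\left(-4\right) 1^{-1}}{2} = -2 + \frac{\left(-4\right) 1}{2} = -2 + \frac{1}{2} \left(-4\right) = -2 - 2 = -4$)
$a{\left(A,d \right)} = - \frac{22}{7} - \frac{d}{28}$ ($a{\left(A,d \right)} = - \frac{6}{7} + \frac{\left(-4\right) 4 + \frac{d}{-4}}{7} = - \frac{6}{7} + \frac{-16 + d \left(- \frac{1}{4}\right)}{7} = - \frac{6}{7} + \frac{-16 - \frac{d}{4}}{7} = - \frac{6}{7} - \left(\frac{16}{7} + \frac{d}{28}\right) = - \frac{22}{7} - \frac{d}{28}$)
$- \frac{8000}{a{\left(x{\left(-3 \right)},93 \right)}} = - \frac{8000}{- \frac{22}{7} - \frac{93}{28}} = - \frac{8000}{- \frac{181}{28}} = \left(-8000\right) \left(- \frac{28}{181}\right) = \frac{224000}{181}$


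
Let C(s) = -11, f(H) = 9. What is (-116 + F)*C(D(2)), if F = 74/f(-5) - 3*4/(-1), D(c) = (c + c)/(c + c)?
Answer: 9482/9 ≈ 1053.6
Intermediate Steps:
D(c) = 1 (D(c) = (2*c)/((2*c)) = (2*c)*(1/(2*c)) = 1)
F = 182/9 (F = 74/9 - 3*4/(-1) = 74*(⅑) - 12*(-1) = 74/9 + 12 = 182/9 ≈ 20.222)
(-116 + F)*C(D(2)) = (-116 + 182/9)*(-11) = -862/9*(-11) = 9482/9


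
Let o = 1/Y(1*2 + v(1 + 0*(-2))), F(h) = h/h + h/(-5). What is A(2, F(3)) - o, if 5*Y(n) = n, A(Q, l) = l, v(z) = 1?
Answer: -19/15 ≈ -1.2667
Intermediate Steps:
F(h) = 1 - h/5 (F(h) = 1 + h*(-⅕) = 1 - h/5)
Y(n) = n/5
o = 5/3 (o = 1/((1*2 + 1)/5) = 1/((2 + 1)/5) = 1/((⅕)*3) = 1/(⅗) = 5/3 ≈ 1.6667)
A(2, F(3)) - o = (1 - ⅕*3) - 1*5/3 = (1 - ⅗) - 5/3 = ⅖ - 5/3 = -19/15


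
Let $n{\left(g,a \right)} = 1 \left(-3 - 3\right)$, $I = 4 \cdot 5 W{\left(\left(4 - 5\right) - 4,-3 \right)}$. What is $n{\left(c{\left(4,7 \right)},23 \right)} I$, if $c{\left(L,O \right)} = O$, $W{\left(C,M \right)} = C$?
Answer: $600$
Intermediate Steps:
$I = -100$ ($I = 4 \cdot 5 \left(\left(4 - 5\right) - 4\right) = 20 \left(-1 - 4\right) = 20 \left(-5\right) = -100$)
$n{\left(g,a \right)} = -6$ ($n{\left(g,a \right)} = 1 \left(-6\right) = -6$)
$n{\left(c{\left(4,7 \right)},23 \right)} I = \left(-6\right) \left(-100\right) = 600$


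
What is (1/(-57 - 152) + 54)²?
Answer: 127351225/43681 ≈ 2915.5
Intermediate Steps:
(1/(-57 - 152) + 54)² = (1/(-209) + 54)² = (-1/209 + 54)² = (11285/209)² = 127351225/43681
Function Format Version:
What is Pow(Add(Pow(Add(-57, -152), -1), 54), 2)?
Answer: Rational(127351225, 43681) ≈ 2915.5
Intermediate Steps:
Pow(Add(Pow(Add(-57, -152), -1), 54), 2) = Pow(Add(Pow(-209, -1), 54), 2) = Pow(Add(Rational(-1, 209), 54), 2) = Pow(Rational(11285, 209), 2) = Rational(127351225, 43681)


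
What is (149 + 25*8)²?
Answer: 121801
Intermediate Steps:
(149 + 25*8)² = (149 + 200)² = 349² = 121801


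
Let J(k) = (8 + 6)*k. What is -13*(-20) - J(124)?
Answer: -1476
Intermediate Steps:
J(k) = 14*k
-13*(-20) - J(124) = -13*(-20) - 14*124 = 260 - 1*1736 = 260 - 1736 = -1476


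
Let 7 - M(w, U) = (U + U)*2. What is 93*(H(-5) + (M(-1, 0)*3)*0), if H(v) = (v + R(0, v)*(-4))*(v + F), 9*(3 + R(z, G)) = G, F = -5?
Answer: -25730/3 ≈ -8576.7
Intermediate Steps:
R(z, G) = -3 + G/9
M(w, U) = 7 - 4*U (M(w, U) = 7 - (U + U)*2 = 7 - 2*U*2 = 7 - 4*U)
H(v) = (-5 + v)*(12 + 5*v/9) (H(v) = (v + (-3 + v/9)*(-4))*(v - 5) = (v + (12 - 4*v/9))*(-5 + v) = (12 + 5*v/9)*(-5 + v) = (-5 + v)*(12 + 5*v/9))
93*(H(-5) + (M(-1, 0)*3)*0) = 93*((-60 + (5/9)*(-5)² + (83/9)*(-5)) + ((7 - 4*0)*3)*0) = 93*((-60 + (5/9)*25 - 415/9) + ((7 + 0)*3)*0) = 93*((-60 + 125/9 - 415/9) + (7*3)*0) = 93*(-830/9 + 21*0) = 93*(-830/9 + 0) = 93*(-830/9) = -25730/3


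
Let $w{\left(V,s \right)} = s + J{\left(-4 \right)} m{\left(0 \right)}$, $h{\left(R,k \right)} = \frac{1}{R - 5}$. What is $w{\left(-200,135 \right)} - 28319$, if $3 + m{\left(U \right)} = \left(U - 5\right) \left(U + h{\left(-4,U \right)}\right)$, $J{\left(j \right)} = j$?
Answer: $- \frac{253568}{9} \approx -28174.0$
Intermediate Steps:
$h{\left(R,k \right)} = \frac{1}{-5 + R}$
$m{\left(U \right)} = -3 + \left(-5 + U\right) \left(- \frac{1}{9} + U\right)$ ($m{\left(U \right)} = -3 + \left(U - 5\right) \left(U + \frac{1}{-5 - 4}\right) = -3 + \left(-5 + U\right) \left(U + \frac{1}{-9}\right) = -3 + \left(-5 + U\right) \left(U - \frac{1}{9}\right) = -3 + \left(-5 + U\right) \left(- \frac{1}{9} + U\right)$)
$w{\left(V,s \right)} = \frac{88}{9} + s$ ($w{\left(V,s \right)} = s - 4 \left(- \frac{22}{9} + 0^{2} - 0\right) = s - 4 \left(- \frac{22}{9} + 0 + 0\right) = s - - \frac{88}{9} = s + \frac{88}{9} = \frac{88}{9} + s$)
$w{\left(-200,135 \right)} - 28319 = \left(\frac{88}{9} + 135\right) - 28319 = \frac{1303}{9} - 28319 = - \frac{253568}{9}$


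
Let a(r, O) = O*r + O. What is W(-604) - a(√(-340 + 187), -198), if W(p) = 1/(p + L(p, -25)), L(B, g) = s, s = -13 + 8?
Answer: 120581/609 + 594*I*√17 ≈ 198.0 + 2449.1*I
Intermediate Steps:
a(r, O) = O + O*r
s = -5
L(B, g) = -5
W(p) = 1/(-5 + p) (W(p) = 1/(p - 5) = 1/(-5 + p))
W(-604) - a(√(-340 + 187), -198) = 1/(-5 - 604) - (-198)*(1 + √(-340 + 187)) = 1/(-609) - (-198)*(1 + √(-153)) = -1/609 - (-198)*(1 + 3*I*√17) = -1/609 - (-198 - 594*I*√17) = -1/609 + (198 + 594*I*√17) = 120581/609 + 594*I*√17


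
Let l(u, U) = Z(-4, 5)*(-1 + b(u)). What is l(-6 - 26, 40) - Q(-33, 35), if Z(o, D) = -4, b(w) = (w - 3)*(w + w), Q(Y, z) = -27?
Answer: -8929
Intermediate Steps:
b(w) = 2*w*(-3 + w) (b(w) = (-3 + w)*(2*w) = 2*w*(-3 + w))
l(u, U) = 4 - 8*u*(-3 + u) (l(u, U) = -4*(-1 + 2*u*(-3 + u)) = 4 - 8*u*(-3 + u))
l(-6 - 26, 40) - Q(-33, 35) = (4 - 8*(-6 - 26)*(-3 + (-6 - 26))) - 1*(-27) = (4 - 8*(-32)*(-3 - 32)) + 27 = (4 - 8*(-32)*(-35)) + 27 = (4 - 8960) + 27 = -8956 + 27 = -8929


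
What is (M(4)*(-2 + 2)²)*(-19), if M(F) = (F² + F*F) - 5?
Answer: 0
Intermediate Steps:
M(F) = -5 + 2*F² (M(F) = (F² + F²) - 5 = 2*F² - 5 = -5 + 2*F²)
(M(4)*(-2 + 2)²)*(-19) = ((-5 + 2*4²)*(-2 + 2)²)*(-19) = ((-5 + 2*16)*0²)*(-19) = ((-5 + 32)*0)*(-19) = (27*0)*(-19) = 0*(-19) = 0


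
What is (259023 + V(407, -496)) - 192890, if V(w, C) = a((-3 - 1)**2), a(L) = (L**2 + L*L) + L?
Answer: 66661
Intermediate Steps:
a(L) = L + 2*L**2 (a(L) = (L**2 + L**2) + L = 2*L**2 + L = L + 2*L**2)
V(w, C) = 528 (V(w, C) = (-3 - 1)**2*(1 + 2*(-3 - 1)**2) = (-4)**2*(1 + 2*(-4)**2) = 16*(1 + 2*16) = 16*(1 + 32) = 16*33 = 528)
(259023 + V(407, -496)) - 192890 = (259023 + 528) - 192890 = 259551 - 192890 = 66661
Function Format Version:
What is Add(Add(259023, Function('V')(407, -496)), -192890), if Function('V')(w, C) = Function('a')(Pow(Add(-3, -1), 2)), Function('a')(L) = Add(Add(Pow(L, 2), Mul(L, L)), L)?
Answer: 66661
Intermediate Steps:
Function('a')(L) = Add(L, Mul(2, Pow(L, 2))) (Function('a')(L) = Add(Add(Pow(L, 2), Pow(L, 2)), L) = Add(Mul(2, Pow(L, 2)), L) = Add(L, Mul(2, Pow(L, 2))))
Function('V')(w, C) = 528 (Function('V')(w, C) = Mul(Pow(Add(-3, -1), 2), Add(1, Mul(2, Pow(Add(-3, -1), 2)))) = Mul(Pow(-4, 2), Add(1, Mul(2, Pow(-4, 2)))) = Mul(16, Add(1, Mul(2, 16))) = Mul(16, Add(1, 32)) = Mul(16, 33) = 528)
Add(Add(259023, Function('V')(407, -496)), -192890) = Add(Add(259023, 528), -192890) = Add(259551, -192890) = 66661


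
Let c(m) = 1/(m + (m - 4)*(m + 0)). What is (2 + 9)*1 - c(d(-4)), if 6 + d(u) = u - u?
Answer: 593/54 ≈ 10.981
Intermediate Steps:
d(u) = -6 (d(u) = -6 + (u - u) = -6 + 0 = -6)
c(m) = 1/(m + m*(-4 + m)) (c(m) = 1/(m + (-4 + m)*m) = 1/(m + m*(-4 + m)))
(2 + 9)*1 - c(d(-4)) = (2 + 9)*1 - 1/((-6)*(-3 - 6)) = 11*1 - (-1)/(6*(-9)) = 11 - (-1)*(-1)/(6*9) = 11 - 1*1/54 = 11 - 1/54 = 593/54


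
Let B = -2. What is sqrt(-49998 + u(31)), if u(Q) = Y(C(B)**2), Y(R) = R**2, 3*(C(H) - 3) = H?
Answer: I*sqrt(4047437)/9 ≈ 223.54*I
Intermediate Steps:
C(H) = 3 + H/3
u(Q) = 2401/81 (u(Q) = ((3 + (1/3)*(-2))**2)**2 = ((3 - 2/3)**2)**2 = ((7/3)**2)**2 = (49/9)**2 = 2401/81)
sqrt(-49998 + u(31)) = sqrt(-49998 + 2401/81) = sqrt(-4047437/81) = I*sqrt(4047437)/9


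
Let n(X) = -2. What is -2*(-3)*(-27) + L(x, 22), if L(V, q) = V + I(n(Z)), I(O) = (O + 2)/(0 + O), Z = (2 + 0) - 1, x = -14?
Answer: -176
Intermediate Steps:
Z = 1 (Z = 2 - 1 = 1)
I(O) = (2 + O)/O
L(V, q) = V (L(V, q) = V + (2 - 2)/(-2) = V - ½*0 = V + 0 = V)
-2*(-3)*(-27) + L(x, 22) = -2*(-3)*(-27) - 14 = 6*(-27) - 14 = -162 - 14 = -176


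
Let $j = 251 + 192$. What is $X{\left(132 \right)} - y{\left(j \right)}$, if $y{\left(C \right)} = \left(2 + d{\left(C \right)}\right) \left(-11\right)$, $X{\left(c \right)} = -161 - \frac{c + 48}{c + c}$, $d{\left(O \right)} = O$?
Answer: $\frac{104133}{22} \approx 4733.3$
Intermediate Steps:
$X{\left(c \right)} = -161 - \frac{48 + c}{2 c}$
$j = 443$
$y{\left(C \right)} = -22 - 11 C$ ($y{\left(C \right)} = \left(2 + C\right) \left(-11\right) = -22 - 11 C$)
$X{\left(132 \right)} - y{\left(j \right)} = \left(- \frac{323}{2} - \frac{24}{132}\right) - \left(-22 - 4873\right) = \left(- \frac{323}{2} - \frac{2}{11}\right) - \left(-22 - 4873\right) = \left(- \frac{323}{2} - \frac{2}{11}\right) - -4895 = - \frac{3557}{22} + 4895 = \frac{104133}{22}$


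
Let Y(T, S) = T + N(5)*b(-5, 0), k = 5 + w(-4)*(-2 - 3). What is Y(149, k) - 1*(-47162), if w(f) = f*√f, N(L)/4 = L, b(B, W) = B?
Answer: 47211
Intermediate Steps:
N(L) = 4*L
w(f) = f^(3/2)
k = 5 + 40*I (k = 5 + (-4)^(3/2)*(-2 - 3) = 5 - 8*I*(-5) = 5 + 40*I ≈ 5.0 + 40.0*I)
Y(T, S) = -100 + T (Y(T, S) = T + (4*5)*(-5) = T + 20*(-5) = T - 100 = -100 + T)
Y(149, k) - 1*(-47162) = (-100 + 149) - 1*(-47162) = 49 + 47162 = 47211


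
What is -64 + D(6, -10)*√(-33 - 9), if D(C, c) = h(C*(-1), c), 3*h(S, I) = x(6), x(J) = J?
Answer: -64 + 2*I*√42 ≈ -64.0 + 12.961*I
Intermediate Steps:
h(S, I) = 2 (h(S, I) = (⅓)*6 = 2)
D(C, c) = 2
-64 + D(6, -10)*√(-33 - 9) = -64 + 2*√(-33 - 9) = -64 + 2*√(-42) = -64 + 2*(I*√42) = -64 + 2*I*√42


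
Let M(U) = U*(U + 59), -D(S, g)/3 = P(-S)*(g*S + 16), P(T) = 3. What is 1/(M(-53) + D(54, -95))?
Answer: 1/45708 ≈ 2.1878e-5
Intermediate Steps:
D(S, g) = -144 - 9*S*g (D(S, g) = -9*(g*S + 16) = -9*(S*g + 16) = -9*(16 + S*g) = -3*(48 + 3*S*g) = -144 - 9*S*g)
M(U) = U*(59 + U)
1/(M(-53) + D(54, -95)) = 1/(-53*(59 - 53) + (-144 - 9*54*(-95))) = 1/(-53*6 + (-144 + 46170)) = 1/(-318 + 46026) = 1/45708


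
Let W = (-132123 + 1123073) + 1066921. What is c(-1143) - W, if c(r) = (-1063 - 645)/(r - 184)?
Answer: -2730793109/1327 ≈ -2.0579e+6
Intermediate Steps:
c(r) = -1708/(-184 + r)
W = 2057871 (W = 990950 + 1066921 = 2057871)
c(-1143) - W = -1708/(-184 - 1143) - 1*2057871 = -1708/(-1327) - 2057871 = -1708*(-1/1327) - 2057871 = 1708/1327 - 2057871 = -2730793109/1327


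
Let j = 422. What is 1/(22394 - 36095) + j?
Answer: 5781821/13701 ≈ 422.00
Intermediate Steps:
1/(22394 - 36095) + j = 1/(22394 - 36095) + 422 = 1/(-13701) + 422 = -1/13701 + 422 = 5781821/13701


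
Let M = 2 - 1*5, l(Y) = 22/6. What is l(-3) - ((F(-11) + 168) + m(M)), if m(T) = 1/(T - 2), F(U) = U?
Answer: -2297/15 ≈ -153.13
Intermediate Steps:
l(Y) = 11/3 (l(Y) = 22*(⅙) = 11/3)
M = -3 (M = 2 - 5 = -3)
m(T) = 1/(-2 + T)
l(-3) - ((F(-11) + 168) + m(M)) = 11/3 - ((-11 + 168) + 1/(-2 - 3)) = 11/3 - (157 + 1/(-5)) = 11/3 - (157 - ⅕) = 11/3 - 1*784/5 = 11/3 - 784/5 = -2297/15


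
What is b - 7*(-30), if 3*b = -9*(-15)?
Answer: 255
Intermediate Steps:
b = 45 (b = (-9*(-15))/3 = (⅓)*135 = 45)
b - 7*(-30) = 45 - 7*(-30) = 45 - 1*(-210) = 45 + 210 = 255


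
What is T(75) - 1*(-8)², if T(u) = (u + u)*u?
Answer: 11186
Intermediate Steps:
T(u) = 2*u² (T(u) = (2*u)*u = 2*u²)
T(75) - 1*(-8)² = 2*75² - 1*(-8)² = 2*5625 - 1*64 = 11250 - 64 = 11186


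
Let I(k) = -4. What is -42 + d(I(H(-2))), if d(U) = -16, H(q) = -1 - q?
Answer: -58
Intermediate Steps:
-42 + d(I(H(-2))) = -42 - 16 = -58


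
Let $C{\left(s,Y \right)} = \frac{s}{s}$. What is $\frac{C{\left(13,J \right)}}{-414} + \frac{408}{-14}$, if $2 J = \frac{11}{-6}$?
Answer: $- \frac{84463}{2898} \approx -29.145$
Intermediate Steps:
$J = - \frac{11}{12}$ ($J = \frac{11 \frac{1}{-6}}{2} = \frac{11 \left(- \frac{1}{6}\right)}{2} = \frac{1}{2} \left(- \frac{11}{6}\right) = - \frac{11}{12} \approx -0.91667$)
$C{\left(s,Y \right)} = 1$
$\frac{C{\left(13,J \right)}}{-414} + \frac{408}{-14} = 1 \frac{1}{-414} + \frac{408}{-14} = 1 \left(- \frac{1}{414}\right) + 408 \left(- \frac{1}{14}\right) = - \frac{1}{414} - \frac{204}{7} = - \frac{84463}{2898}$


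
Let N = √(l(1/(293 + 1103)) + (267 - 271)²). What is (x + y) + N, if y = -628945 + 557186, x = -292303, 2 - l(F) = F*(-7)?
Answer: -364062 + √8772115/698 ≈ -3.6406e+5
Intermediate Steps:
l(F) = 2 + 7*F (l(F) = 2 - F*(-7) = 2 - (-7)*F = 2 + 7*F)
N = √8772115/698 (N = √((2 + 7/(293 + 1103)) + (267 - 271)²) = √((2 + 7/1396) + (-4)²) = √((2 + 7*(1/1396)) + 16) = √((2 + 7/1396) + 16) = √(2799/1396 + 16) = √(25135/1396) = √8772115/698 ≈ 4.2432)
y = -71759
(x + y) + N = (-292303 - 71759) + √8772115/698 = -364062 + √8772115/698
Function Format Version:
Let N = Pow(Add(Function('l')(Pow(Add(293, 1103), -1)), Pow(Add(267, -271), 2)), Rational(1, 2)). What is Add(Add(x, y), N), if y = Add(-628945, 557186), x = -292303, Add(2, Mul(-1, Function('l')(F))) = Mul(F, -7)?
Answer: Add(-364062, Mul(Rational(1, 698), Pow(8772115, Rational(1, 2)))) ≈ -3.6406e+5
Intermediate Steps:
Function('l')(F) = Add(2, Mul(7, F)) (Function('l')(F) = Add(2, Mul(-1, Mul(F, -7))) = Add(2, Mul(-1, Mul(-7, F))) = Add(2, Mul(7, F)))
N = Mul(Rational(1, 698), Pow(8772115, Rational(1, 2))) (N = Pow(Add(Add(2, Mul(7, Pow(Add(293, 1103), -1))), Pow(Add(267, -271), 2)), Rational(1, 2)) = Pow(Add(Add(2, Mul(7, Pow(1396, -1))), Pow(-4, 2)), Rational(1, 2)) = Pow(Add(Add(2, Mul(7, Rational(1, 1396))), 16), Rational(1, 2)) = Pow(Add(Add(2, Rational(7, 1396)), 16), Rational(1, 2)) = Pow(Add(Rational(2799, 1396), 16), Rational(1, 2)) = Pow(Rational(25135, 1396), Rational(1, 2)) = Mul(Rational(1, 698), Pow(8772115, Rational(1, 2))) ≈ 4.2432)
y = -71759
Add(Add(x, y), N) = Add(Add(-292303, -71759), Mul(Rational(1, 698), Pow(8772115, Rational(1, 2)))) = Add(-364062, Mul(Rational(1, 698), Pow(8772115, Rational(1, 2))))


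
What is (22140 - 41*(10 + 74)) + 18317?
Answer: 37013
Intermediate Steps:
(22140 - 41*(10 + 74)) + 18317 = (22140 - 41*84) + 18317 = (22140 - 3444) + 18317 = 18696 + 18317 = 37013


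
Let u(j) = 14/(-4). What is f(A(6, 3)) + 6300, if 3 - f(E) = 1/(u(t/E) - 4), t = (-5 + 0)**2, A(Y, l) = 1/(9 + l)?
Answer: 94547/15 ≈ 6303.1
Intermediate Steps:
t = 25 (t = (-5)**2 = 25)
u(j) = -7/2 (u(j) = 14*(-1/4) = -7/2)
f(E) = 47/15 (f(E) = 3 - 1/(-7/2 - 4) = 3 - 1/(-15/2) = 3 - 1*(-2/15) = 3 + 2/15 = 47/15)
f(A(6, 3)) + 6300 = 47/15 + 6300 = 94547/15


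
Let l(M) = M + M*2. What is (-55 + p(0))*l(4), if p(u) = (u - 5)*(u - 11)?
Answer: 0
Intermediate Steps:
l(M) = 3*M (l(M) = M + 2*M = 3*M)
p(u) = (-11 + u)*(-5 + u) (p(u) = (-5 + u)*(-11 + u) = (-11 + u)*(-5 + u))
(-55 + p(0))*l(4) = (-55 + (55 + 0² - 16*0))*(3*4) = (-55 + (55 + 0 + 0))*12 = (-55 + 55)*12 = 0*12 = 0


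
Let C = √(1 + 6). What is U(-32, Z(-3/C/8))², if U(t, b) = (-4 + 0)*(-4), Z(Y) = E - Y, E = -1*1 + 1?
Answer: 256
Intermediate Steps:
E = 0 (E = -1 + 1 = 0)
C = √7 ≈ 2.6458
Z(Y) = -Y (Z(Y) = 0 - Y = -Y)
U(t, b) = 16 (U(t, b) = -4*(-4) = 16)
U(-32, Z(-3/C/8))² = 16² = 256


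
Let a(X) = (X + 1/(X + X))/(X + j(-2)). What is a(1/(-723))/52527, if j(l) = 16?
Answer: -522731/1215159618 ≈ -0.00043017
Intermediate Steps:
a(X) = (X + 1/(2*X))/(16 + X) (a(X) = (X + 1/(X + X))/(X + 16) = (X + 1/(2*X))/(16 + X))
a(1/(-723))/52527 = ((½ + (1/(-723))²)/((1/(-723))*(16 + 1/(-723))))/52527 = ((½ + (-1/723)²)/((-1/723)*(16 - 1/723)))*(1/52527) = -723*(½ + 1/522729)/11567/723*(1/52527) = -723*723/11567*522731/1045458*(1/52527) = -522731/23134*1/52527 = -522731/1215159618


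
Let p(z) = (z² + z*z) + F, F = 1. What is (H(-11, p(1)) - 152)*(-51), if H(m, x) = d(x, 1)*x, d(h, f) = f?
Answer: 7599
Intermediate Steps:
p(z) = 1 + 2*z² (p(z) = (z² + z*z) + 1 = (z² + z²) + 1 = 2*z² + 1 = 1 + 2*z²)
H(m, x) = x (H(m, x) = 1*x = x)
(H(-11, p(1)) - 152)*(-51) = ((1 + 2*1²) - 152)*(-51) = ((1 + 2*1) - 152)*(-51) = ((1 + 2) - 152)*(-51) = (3 - 152)*(-51) = -149*(-51) = 7599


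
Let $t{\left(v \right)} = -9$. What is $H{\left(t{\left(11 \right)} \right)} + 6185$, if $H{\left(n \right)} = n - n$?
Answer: $6185$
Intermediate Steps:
$H{\left(n \right)} = 0$
$H{\left(t{\left(11 \right)} \right)} + 6185 = 0 + 6185 = 6185$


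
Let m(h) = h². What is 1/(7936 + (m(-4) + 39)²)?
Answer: 1/10961 ≈ 9.1233e-5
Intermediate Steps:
1/(7936 + (m(-4) + 39)²) = 1/(7936 + ((-4)² + 39)²) = 1/(7936 + (16 + 39)²) = 1/(7936 + 55²) = 1/(7936 + 3025) = 1/10961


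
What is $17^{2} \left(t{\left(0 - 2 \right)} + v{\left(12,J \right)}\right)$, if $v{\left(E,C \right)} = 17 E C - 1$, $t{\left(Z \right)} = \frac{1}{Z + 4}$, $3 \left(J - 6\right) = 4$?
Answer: $\frac{864399}{2} \approx 4.322 \cdot 10^{5}$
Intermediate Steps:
$J = \frac{22}{3}$ ($J = 6 + \frac{1}{3} \cdot 4 = 6 + \frac{4}{3} = \frac{22}{3} \approx 7.3333$)
$t{\left(Z \right)} = \frac{1}{4 + Z}$
$v{\left(E,C \right)} = -1 + 17 C E$ ($v{\left(E,C \right)} = 17 C E - 1 = -1 + 17 C E$)
$17^{2} \left(t{\left(0 - 2 \right)} + v{\left(12,J \right)}\right) = 17^{2} \left(\frac{1}{4 + \left(0 - 2\right)} - \left(1 - 1496\right)\right) = 289 \left(\frac{1}{4 + \left(0 - 2\right)} + \left(-1 + 1496\right)\right) = 289 \left(\frac{1}{4 - 2} + 1495\right) = 289 \left(\frac{1}{2} + 1495\right) = 289 \cdot \frac{2991}{2} = \frac{864399}{2}$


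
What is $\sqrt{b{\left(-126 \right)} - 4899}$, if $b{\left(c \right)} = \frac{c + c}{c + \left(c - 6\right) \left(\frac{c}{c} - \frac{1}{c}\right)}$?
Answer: $\frac{i \sqrt{566211945}}{340} \approx 69.986 i$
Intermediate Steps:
$b{\left(c \right)} = \frac{2 c}{c + \left(1 - \frac{1}{c}\right) \left(-6 + c\right)}$ ($b{\left(c \right)} = \frac{2 c}{c + \left(-6 + c\right) \left(1 - \frac{1}{c}\right)} = \frac{2 c}{c + \left(1 - \frac{1}{c}\right) \left(-6 + c\right)}$)
$\sqrt{b{\left(-126 \right)} - 4899} = \sqrt{\frac{2 \left(-126\right)^{2}}{6 - -882 + 2 \left(-126\right)^{2}} - 4899} = \sqrt{2 \cdot 15876 \frac{1}{6 + 882 + 2 \cdot 15876} - 4899} = \sqrt{2 \cdot 15876 \frac{1}{6 + 882 + 31752} - 4899} = \sqrt{2 \cdot 15876 \cdot \frac{1}{32640} - 4899} = \sqrt{\frac{1323}{1360} - 4899} = \sqrt{- \frac{6661317}{1360}} = \frac{i \sqrt{566211945}}{340}$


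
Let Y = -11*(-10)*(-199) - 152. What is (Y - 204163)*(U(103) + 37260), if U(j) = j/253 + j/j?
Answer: -92715882560/11 ≈ -8.4287e+9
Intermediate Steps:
U(j) = 1 + j/253 (U(j) = j*(1/253) + 1 = j/253 + 1 = 1 + j/253)
Y = -22042 (Y = 110*(-199) - 152 = -21890 - 152 = -22042)
(Y - 204163)*(U(103) + 37260) = (-22042 - 204163)*((1 + (1/253)*103) + 37260) = -226205*((1 + 103/253) + 37260) = -226205*(356/253 + 37260) = -226205*9427136/253 = -92715882560/11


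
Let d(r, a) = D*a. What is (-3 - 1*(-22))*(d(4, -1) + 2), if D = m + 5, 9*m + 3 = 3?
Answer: -57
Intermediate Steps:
m = 0 (m = -1/3 + (1/9)*3 = -1/3 + 1/3 = 0)
D = 5 (D = 0 + 5 = 5)
d(r, a) = 5*a
(-3 - 1*(-22))*(d(4, -1) + 2) = (-3 - 1*(-22))*(5*(-1) + 2) = (-3 + 22)*(-5 + 2) = 19*(-3) = -57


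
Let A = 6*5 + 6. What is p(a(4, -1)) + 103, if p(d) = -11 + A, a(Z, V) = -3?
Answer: 128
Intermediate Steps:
A = 36 (A = 30 + 6 = 36)
p(d) = 25 (p(d) = -11 + 36 = 25)
p(a(4, -1)) + 103 = 25 + 103 = 128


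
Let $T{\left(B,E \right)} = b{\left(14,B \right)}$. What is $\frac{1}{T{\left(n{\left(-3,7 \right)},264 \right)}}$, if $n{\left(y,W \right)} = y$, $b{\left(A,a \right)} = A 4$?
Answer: $\frac{1}{56} \approx 0.017857$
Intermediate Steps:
$b{\left(A,a \right)} = 4 A$
$T{\left(B,E \right)} = 56$ ($T{\left(B,E \right)} = 4 \cdot 14 = 56$)
$\frac{1}{T{\left(n{\left(-3,7 \right)},264 \right)}} = \frac{1}{56}$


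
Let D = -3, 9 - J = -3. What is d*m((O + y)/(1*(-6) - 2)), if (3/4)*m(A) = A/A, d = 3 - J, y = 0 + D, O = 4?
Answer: -12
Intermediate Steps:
J = 12 (J = 9 - 1*(-3) = 9 + 3 = 12)
y = -3 (y = 0 - 3 = -3)
d = -9 (d = 3 - 1*12 = 3 - 12 = -9)
m(A) = 4/3 (m(A) = 4*(A/A)/3 = (4/3)*1 = 4/3)
d*m((O + y)/(1*(-6) - 2)) = -9*4/3 = -12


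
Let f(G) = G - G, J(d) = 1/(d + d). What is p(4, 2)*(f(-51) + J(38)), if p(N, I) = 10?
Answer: 5/38 ≈ 0.13158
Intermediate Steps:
J(d) = 1/(2*d)
f(G) = 0
p(4, 2)*(f(-51) + J(38)) = 10*(0 + (½)/38) = 10*(0 + (½)*(1/38)) = 10*(0 + 1/76) = 10*(1/76) = 5/38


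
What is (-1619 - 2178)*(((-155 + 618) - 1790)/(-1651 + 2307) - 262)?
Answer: 657636603/656 ≈ 1.0025e+6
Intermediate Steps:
(-1619 - 2178)*(((-155 + 618) - 1790)/(-1651 + 2307) - 262) = -3797*((463 - 1790)/656 - 262) = -3797*(-1327*1/656 - 262) = -3797*(-1327/656 - 262) = -3797*(-173199/656) = 657636603/656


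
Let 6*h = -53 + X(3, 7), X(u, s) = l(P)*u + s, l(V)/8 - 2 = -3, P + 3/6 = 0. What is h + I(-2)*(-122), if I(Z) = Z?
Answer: 697/3 ≈ 232.33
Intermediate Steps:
P = -½ (P = -½ + 0 = -½ ≈ -0.50000)
l(V) = -8 (l(V) = 16 + 8*(-3) = 16 - 24 = -8)
X(u, s) = s - 8*u (X(u, s) = -8*u + s = s - 8*u)
h = -35/3 (h = (-53 + (7 - 8*3))/6 = (-53 + (7 - 24))/6 = (-53 - 17)/6 = (⅙)*(-70) = -35/3 ≈ -11.667)
h + I(-2)*(-122) = -35/3 - 2*(-122) = -35/3 + 244 = 697/3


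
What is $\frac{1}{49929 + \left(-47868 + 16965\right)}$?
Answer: $\frac{1}{19026} \approx 5.256 \cdot 10^{-5}$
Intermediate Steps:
$\frac{1}{49929 + \left(-47868 + 16965\right)} = \frac{1}{49929 - 30903} = \frac{1}{19026}$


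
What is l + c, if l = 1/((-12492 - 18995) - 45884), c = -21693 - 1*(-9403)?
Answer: -950889591/77371 ≈ -12290.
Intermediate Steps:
c = -12290 (c = -21693 + 9403 = -12290)
l = -1/77371 (l = 1/(-31487 - 45884) = 1/(-77371) = -1/77371 ≈ -1.2925e-5)
l + c = -1/77371 - 12290 = -950889591/77371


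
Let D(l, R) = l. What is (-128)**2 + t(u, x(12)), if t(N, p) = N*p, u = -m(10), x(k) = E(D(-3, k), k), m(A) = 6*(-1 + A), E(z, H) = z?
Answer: 16546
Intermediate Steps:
m(A) = -6 + 6*A
x(k) = -3
u = -54 (u = -(-6 + 6*10) = -(-6 + 60) = -1*54 = -54)
(-128)**2 + t(u, x(12)) = (-128)**2 - 54*(-3) = 16384 + 162 = 16546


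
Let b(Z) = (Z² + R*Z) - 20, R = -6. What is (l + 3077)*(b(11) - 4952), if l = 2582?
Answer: -27825303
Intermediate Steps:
b(Z) = -20 + Z² - 6*Z (b(Z) = (Z² - 6*Z) - 20 = -20 + Z² - 6*Z)
(l + 3077)*(b(11) - 4952) = (2582 + 3077)*((-20 + 11² - 6*11) - 4952) = 5659*((-20 + 121 - 66) - 4952) = 5659*(35 - 4952) = 5659*(-4917) = -27825303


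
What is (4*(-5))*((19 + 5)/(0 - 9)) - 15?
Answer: 115/3 ≈ 38.333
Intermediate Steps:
(4*(-5))*((19 + 5)/(0 - 9)) - 15 = -480/(-9) - 15 = -480*(-1)/9 - 15 = -20*(-8/3) - 15 = 160/3 - 15 = 115/3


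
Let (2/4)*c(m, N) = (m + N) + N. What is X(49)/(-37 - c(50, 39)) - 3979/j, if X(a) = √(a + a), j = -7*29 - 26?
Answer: 3979/229 - 7*√2/293 ≈ 17.342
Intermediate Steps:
c(m, N) = 2*m + 4*N (c(m, N) = 2*((m + N) + N) = 2*((N + m) + N) = 2*(m + 2*N) = 2*m + 4*N)
j = -229 (j = -203 - 26 = -229)
X(a) = √2*√a (X(a) = √(2*a) = √2*√a)
X(49)/(-37 - c(50, 39)) - 3979/j = (√2*√49)/(-37 - (2*50 + 4*39)) - 3979/(-229) = (√2*7)/(-37 - (100 + 156)) - 3979*(-1/229) = (7*√2)/(-37 - 1*256) + 3979/229 = (7*√2)/(-37 - 256) + 3979/229 = (7*√2)/(-293) + 3979/229 = (7*√2)*(-1/293) + 3979/229 = -7*√2/293 + 3979/229 = 3979/229 - 7*√2/293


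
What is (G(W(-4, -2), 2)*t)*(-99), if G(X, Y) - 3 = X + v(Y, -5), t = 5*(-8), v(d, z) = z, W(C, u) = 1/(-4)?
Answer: -8910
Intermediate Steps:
W(C, u) = -¼
t = -40
G(X, Y) = -2 + X (G(X, Y) = 3 + (X - 5) = 3 + (-5 + X) = -2 + X)
(G(W(-4, -2), 2)*t)*(-99) = ((-2 - ¼)*(-40))*(-99) = -9/4*(-40)*(-99) = 90*(-99) = -8910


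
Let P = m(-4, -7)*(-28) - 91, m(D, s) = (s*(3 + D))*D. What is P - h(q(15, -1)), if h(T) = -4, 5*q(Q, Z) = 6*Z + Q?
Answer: 697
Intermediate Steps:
m(D, s) = D*s*(3 + D)
q(Q, Z) = Q/5 + 6*Z/5 (q(Q, Z) = (6*Z + Q)/5 = (Q + 6*Z)/5 = Q/5 + 6*Z/5)
P = 693 (P = -4*(-7)*(3 - 4)*(-28) - 91 = -4*(-7)*(-1)*(-28) - 91 = -28*(-28) - 91 = 784 - 91 = 693)
P - h(q(15, -1)) = 693 - 1*(-4) = 693 + 4 = 697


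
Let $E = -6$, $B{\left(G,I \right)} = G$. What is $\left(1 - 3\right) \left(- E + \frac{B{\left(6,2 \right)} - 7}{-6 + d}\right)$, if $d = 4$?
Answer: $-13$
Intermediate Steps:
$\left(1 - 3\right) \left(- E + \frac{B{\left(6,2 \right)} - 7}{-6 + d}\right) = \left(1 - 3\right) \left(\left(-1\right) \left(-6\right) + \frac{6 - 7}{-6 + 4}\right) = \left(1 - 3\right) \left(6 - \frac{1}{-2}\right) = - 2 \left(6 - - \frac{1}{2}\right) = - 2 \left(6 + \frac{1}{2}\right) = \left(-2\right) \frac{13}{2} = -13$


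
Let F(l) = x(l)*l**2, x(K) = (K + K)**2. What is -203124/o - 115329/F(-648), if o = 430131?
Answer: -15917647979677915/33706856266776576 ≈ -0.47224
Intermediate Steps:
x(K) = 4*K**2 (x(K) = (2*K)**2 = 4*K**2)
F(l) = 4*l**4 (F(l) = (4*l**2)*l**2 = 4*l**4)
-203124/o - 115329/F(-648) = -203124/430131 - 115329/(4*(-648)**4) = -203124*1/430131 - 115329/(4*176319369216) = -67708/143377 - 115329/705277476864 = -67708/143377 - 115329*1/705277476864 = -67708/143377 - 38443/235092492288 = -15917647979677915/33706856266776576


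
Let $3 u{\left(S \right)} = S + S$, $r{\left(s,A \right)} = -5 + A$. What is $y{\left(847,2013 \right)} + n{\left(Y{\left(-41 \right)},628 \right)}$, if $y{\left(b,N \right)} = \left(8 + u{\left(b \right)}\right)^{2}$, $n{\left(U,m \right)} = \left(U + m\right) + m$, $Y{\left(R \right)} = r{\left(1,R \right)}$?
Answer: $\frac{2962414}{9} \approx 3.2916 \cdot 10^{5}$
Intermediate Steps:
$Y{\left(R \right)} = -5 + R$
$u{\left(S \right)} = \frac{2 S}{3}$ ($u{\left(S \right)} = \frac{S + S}{3} = \frac{2 S}{3}$)
$n{\left(U,m \right)} = U + 2 m$
$y{\left(b,N \right)} = \left(8 + \frac{2 b}{3}\right)^{2}$
$y{\left(847,2013 \right)} + n{\left(Y{\left(-41 \right)},628 \right)} = \frac{4 \left(12 + 847\right)^{2}}{9} + \left(\left(-5 - 41\right) + 2 \cdot 628\right) = \frac{4 \cdot 859^{2}}{9} + \left(-46 + 1256\right) = \frac{4}{9} \cdot 737881 + 1210 = \frac{2951524}{9} + 1210 = \frac{2962414}{9}$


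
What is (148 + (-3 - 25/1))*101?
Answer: 12120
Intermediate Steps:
(148 + (-3 - 25/1))*101 = (148 + (-3 - 25))*101 = (148 - 28)*101 = 120*101 = 12120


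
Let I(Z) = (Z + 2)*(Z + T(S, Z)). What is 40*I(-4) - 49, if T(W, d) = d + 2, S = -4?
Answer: 431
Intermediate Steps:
T(W, d) = 2 + d
I(Z) = (2 + Z)*(2 + 2*Z) (I(Z) = (Z + 2)*(Z + (2 + Z)) = (2 + Z)*(2 + 2*Z))
40*I(-4) - 49 = 40*(4 + 2*(-4)**2 + 6*(-4)) - 49 = 40*(4 + 2*16 - 24) - 49 = 40*(4 + 32 - 24) - 49 = 40*12 - 49 = 480 - 49 = 431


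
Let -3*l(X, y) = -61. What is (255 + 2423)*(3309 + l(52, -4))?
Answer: 26747864/3 ≈ 8.9160e+6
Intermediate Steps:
l(X, y) = 61/3 (l(X, y) = -⅓*(-61) = 61/3)
(255 + 2423)*(3309 + l(52, -4)) = (255 + 2423)*(3309 + 61/3) = 2678*(9988/3) = 26747864/3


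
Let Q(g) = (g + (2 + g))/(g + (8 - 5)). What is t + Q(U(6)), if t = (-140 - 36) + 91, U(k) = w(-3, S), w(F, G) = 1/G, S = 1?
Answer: -84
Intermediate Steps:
U(k) = 1 (U(k) = 1/1 = 1)
t = -85 (t = -176 + 91 = -85)
Q(g) = (2 + 2*g)/(3 + g) (Q(g) = (2 + 2*g)/(g + 3) = (2 + 2*g)/(3 + g))
t + Q(U(6)) = -85 + 2*(1 + 1)/(3 + 1) = -85 + 2*2/4 = -85 + 2*(¼)*2 = -85 + 1 = -84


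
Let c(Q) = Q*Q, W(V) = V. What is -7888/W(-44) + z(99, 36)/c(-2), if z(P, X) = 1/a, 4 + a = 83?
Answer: 623163/3476 ≈ 179.28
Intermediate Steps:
a = 79 (a = -4 + 83 = 79)
z(P, X) = 1/79
c(Q) = Q²
-7888/W(-44) + z(99, 36)/c(-2) = -7888/(-44) + 1/(79*((-2)²)) = -7888*(-1/44) + (1/79)/4 = 1972/11 + (1/79)*(¼) = 1972/11 + 1/316 = 623163/3476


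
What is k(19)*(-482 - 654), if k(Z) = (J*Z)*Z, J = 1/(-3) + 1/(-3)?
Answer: 820192/3 ≈ 2.7340e+5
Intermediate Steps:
J = -⅔ (J = 1*(-⅓) + 1*(-⅓) = -⅓ - ⅓ = -⅔ ≈ -0.66667)
k(Z) = -2*Z²/3 (k(Z) = (-2*Z/3)*Z = -2*Z²/3)
k(19)*(-482 - 654) = (-⅔*19²)*(-482 - 654) = -⅔*361*(-1136) = -722/3*(-1136) = 820192/3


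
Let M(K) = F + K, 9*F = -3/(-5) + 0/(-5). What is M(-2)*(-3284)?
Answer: 95236/15 ≈ 6349.1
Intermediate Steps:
F = 1/15 (F = (-3/(-5) + 0/(-5))/9 = (-3*(-1/5) + 0*(-1/5))/9 = (3/5 + 0)/9 = (1/9)*(3/5) = 1/15 ≈ 0.066667)
M(K) = 1/15 + K
M(-2)*(-3284) = (1/15 - 2)*(-3284) = -29/15*(-3284) = 95236/15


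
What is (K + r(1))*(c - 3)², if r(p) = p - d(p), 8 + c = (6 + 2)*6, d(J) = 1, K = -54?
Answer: -73926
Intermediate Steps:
c = 40 (c = -8 + (6 + 2)*6 = -8 + 8*6 = -8 + 48 = 40)
r(p) = -1 + p (r(p) = p - 1*1 = p - 1 = -1 + p)
(K + r(1))*(c - 3)² = (-54 + (-1 + 1))*(40 - 3)² = (-54 + 0)*37² = -54*1369 = -73926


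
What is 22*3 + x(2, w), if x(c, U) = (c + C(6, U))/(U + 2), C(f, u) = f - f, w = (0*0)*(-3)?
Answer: 67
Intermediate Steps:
w = 0 (w = 0*(-3) = 0)
C(f, u) = 0
x(c, U) = c/(2 + U) (x(c, U) = (c + 0)/(U + 2) = c/(2 + U))
22*3 + x(2, w) = 22*3 + 2/(2 + 0) = 66 + 2/2 = 66 + 2*(1/2) = 66 + 1 = 67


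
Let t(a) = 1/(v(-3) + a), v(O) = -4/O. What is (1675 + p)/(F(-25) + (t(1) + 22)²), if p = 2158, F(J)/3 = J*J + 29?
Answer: 187817/120787 ≈ 1.5549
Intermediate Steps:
F(J) = 87 + 3*J² (F(J) = 3*(J*J + 29) = 3*(J² + 29) = 3*(29 + J²) = 87 + 3*J²)
t(a) = 1/(4/3 + a) (t(a) = 1/(-4/(-3) + a) = 1/(-4*(-⅓) + a) = 1/(4/3 + a))
(1675 + p)/(F(-25) + (t(1) + 22)²) = (1675 + 2158)/((87 + 3*(-25)²) + (3/(4 + 3*1) + 22)²) = 3833/((87 + 3*625) + (3/(4 + 3) + 22)²) = 3833/((87 + 1875) + (3/7 + 22)²) = 3833/(1962 + (3*(⅐) + 22)²) = 3833/(1962 + (3/7 + 22)²) = 3833/(1962 + (157/7)²) = 3833/(1962 + 24649/49) = 3833/(120787/49) = 3833*(49/120787) = 187817/120787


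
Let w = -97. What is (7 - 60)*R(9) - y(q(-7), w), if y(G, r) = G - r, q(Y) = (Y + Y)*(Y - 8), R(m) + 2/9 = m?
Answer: -6950/9 ≈ -772.22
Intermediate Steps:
R(m) = -2/9 + m
q(Y) = 2*Y*(-8 + Y) (q(Y) = (2*Y)*(-8 + Y) = 2*Y*(-8 + Y))
(7 - 60)*R(9) - y(q(-7), w) = (7 - 60)*(-2/9 + 9) - (2*(-7)*(-8 - 7) - 1*(-97)) = -53*79/9 - (2*(-7)*(-15) + 97) = -4187/9 - (210 + 97) = -4187/9 - 1*307 = -4187/9 - 307 = -6950/9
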